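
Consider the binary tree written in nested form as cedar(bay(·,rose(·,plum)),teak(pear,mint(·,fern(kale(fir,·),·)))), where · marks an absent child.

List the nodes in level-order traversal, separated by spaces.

Level-order visits nodes level by level from the root, left to right within each level.
Level 0: cedar
Level 1: bay, teak
Level 2: rose, pear, mint
Level 3: plum, fern
Level 4: kale
Level 5: fir

cedar bay teak rose pear mint plum fern kale fir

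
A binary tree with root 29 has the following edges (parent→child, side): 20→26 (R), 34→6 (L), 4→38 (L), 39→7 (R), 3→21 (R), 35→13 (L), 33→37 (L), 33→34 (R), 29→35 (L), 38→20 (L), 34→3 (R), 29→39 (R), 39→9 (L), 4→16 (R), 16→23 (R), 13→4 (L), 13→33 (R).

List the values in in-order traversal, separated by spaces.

20 26 38 4 16 23 13 37 33 6 34 3 21 35 29 9 39 7

In-order visits the left subtree, then the node, then the right subtree.
At 29: go left to 35.
  At 35: go left to 13.
    At 13: go left to 4.
      At 4: go left to 38.
        At 38: go left to 20.
          At 20: no left child.
          Visit 20.
          At 20: go right to 26.
            26 is a leaf — visit 26.
        Visit 38.
        At 38: no right child.
      Visit 4.
      At 4: go right to 16.
        At 16: no left child.
        Visit 16.
        At 16: go right to 23.
          23 is a leaf — visit 23.
    Visit 13.
    At 13: go right to 33.
      At 33: go left to 37.
        37 is a leaf — visit 37.
      Visit 33.
      At 33: go right to 34.
        At 34: go left to 6.
          6 is a leaf — visit 6.
        Visit 34.
        At 34: go right to 3.
          At 3: no left child.
          Visit 3.
          At 3: go right to 21.
            21 is a leaf — visit 21.
  Visit 35.
  At 35: no right child.
Visit 29.
At 29: go right to 39.
  At 39: go left to 9.
    9 is a leaf — visit 9.
  Visit 39.
  At 39: go right to 7.
    7 is a leaf — visit 7.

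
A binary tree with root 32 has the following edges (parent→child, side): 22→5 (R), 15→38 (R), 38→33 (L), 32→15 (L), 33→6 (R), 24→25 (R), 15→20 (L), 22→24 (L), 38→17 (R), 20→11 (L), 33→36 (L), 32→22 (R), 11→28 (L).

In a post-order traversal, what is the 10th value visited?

25

Post-order visits the left subtree, then the right subtree, then the node.
At 32: go left to 15.
  At 15: go left to 20.
    At 20: go left to 11.
      At 11: go left to 28.
        28 is a leaf — visit 28.
      At 11: no right child.
      Visit 11.
    At 20: no right child.
    Visit 20.
  At 15: go right to 38.
    At 38: go left to 33.
      At 33: go left to 36.
        36 is a leaf — visit 36.
      At 33: go right to 6.
        6 is a leaf — visit 6.
      Visit 33.
    At 38: go right to 17.
      17 is a leaf — visit 17.
    Visit 38.
  Visit 15.
At 32: go right to 22.
  At 22: go left to 24.
    At 24: no left child.
    At 24: go right to 25.
      25 is a leaf — visit 25.
    Visit 24.
  At 22: go right to 5.
    5 is a leaf — visit 5.
  Visit 22.
Visit 32.
Full post-order sequence: 28, 11, 20, 36, 6, 33, 17, 38, 15, 25, 24, 5, 22, 32.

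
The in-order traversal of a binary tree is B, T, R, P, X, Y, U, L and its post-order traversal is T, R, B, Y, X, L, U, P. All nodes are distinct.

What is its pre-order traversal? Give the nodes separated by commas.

P, B, R, T, U, X, Y, L

The last element of post-order is the root; it splits in-order into left and right subtrees.
Root P: left subtree has 3 nodes {B, T, R}, right has 4 {X, Y, U, L}.
  Root B: left subtree has 0 nodes { }, right has 2 {T, R}.
    Root R: left subtree has 1 node {T}, right has 0 { }.
  Root U: left subtree has 2 nodes {X, Y}, right has 1 {L}.
    Root X: left subtree has 0 nodes { }, right has 1 {Y}.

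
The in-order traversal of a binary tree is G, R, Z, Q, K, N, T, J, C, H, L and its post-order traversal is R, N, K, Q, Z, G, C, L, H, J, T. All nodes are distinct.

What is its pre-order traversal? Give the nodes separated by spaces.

The last element of post-order is the root; it splits in-order into left and right subtrees.
Root T: left subtree has 6 nodes {G, R, Z, Q, K, N}, right has 4 {J, C, H, L}.
  Root G: left subtree has 0 nodes { }, right has 5 {R, Z, Q, K, N}.
    Root Z: left subtree has 1 node {R}, right has 3 {Q, K, N}.
      Root Q: left subtree has 0 nodes { }, right has 2 {K, N}.
        Root K: left subtree has 0 nodes { }, right has 1 {N}.
  Root J: left subtree has 0 nodes { }, right has 3 {C, H, L}.
    Root H: left subtree has 1 node {C}, right has 1 {L}.

T G Z R Q K N J H C L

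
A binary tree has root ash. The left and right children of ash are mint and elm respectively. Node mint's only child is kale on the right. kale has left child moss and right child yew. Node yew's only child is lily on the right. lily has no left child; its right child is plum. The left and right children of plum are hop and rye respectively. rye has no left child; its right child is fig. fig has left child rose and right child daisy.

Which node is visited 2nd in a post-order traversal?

Post-order visits the left subtree, then the right subtree, then the node.
At ash: go left to mint.
  At mint: no left child.
  At mint: go right to kale.
    At kale: go left to moss.
      moss is a leaf — visit moss.
    At kale: go right to yew.
      At yew: no left child.
      At yew: go right to lily.
        At lily: no left child.
        At lily: go right to plum.
          At plum: go left to hop.
            hop is a leaf — visit hop.
          At plum: go right to rye.
            At rye: no left child.
            At rye: go right to fig.
              At fig: go left to rose.
                rose is a leaf — visit rose.
              At fig: go right to daisy.
                daisy is a leaf — visit daisy.
              Visit fig.
            Visit rye.
          Visit plum.
        Visit lily.
      Visit yew.
    Visit kale.
  Visit mint.
At ash: go right to elm.
  elm is a leaf — visit elm.
Visit ash.
Full post-order sequence: moss, hop, rose, daisy, fig, rye, plum, lily, yew, kale, mint, elm, ash.

hop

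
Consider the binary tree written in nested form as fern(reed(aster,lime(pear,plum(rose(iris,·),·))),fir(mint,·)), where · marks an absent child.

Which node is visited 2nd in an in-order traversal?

reed

In-order visits the left subtree, then the node, then the right subtree.
At fern: go left to reed.
  At reed: go left to aster.
    aster is a leaf — visit aster.
  Visit reed.
  At reed: go right to lime.
    At lime: go left to pear.
      pear is a leaf — visit pear.
    Visit lime.
    At lime: go right to plum.
      At plum: go left to rose.
        At rose: go left to iris.
          iris is a leaf — visit iris.
        Visit rose.
        At rose: no right child.
      Visit plum.
      At plum: no right child.
Visit fern.
At fern: go right to fir.
  At fir: go left to mint.
    mint is a leaf — visit mint.
  Visit fir.
  At fir: no right child.
Full in-order sequence: aster, reed, pear, lime, iris, rose, plum, fern, mint, fir.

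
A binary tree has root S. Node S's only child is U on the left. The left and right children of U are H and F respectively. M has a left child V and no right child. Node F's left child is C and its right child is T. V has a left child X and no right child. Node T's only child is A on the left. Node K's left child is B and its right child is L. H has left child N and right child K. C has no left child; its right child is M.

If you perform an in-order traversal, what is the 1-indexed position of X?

In-order visits the left subtree, then the node, then the right subtree.
At S: go left to U.
  At U: go left to H.
    At H: go left to N.
      N is a leaf — visit N.
    Visit H.
    At H: go right to K.
      At K: go left to B.
        B is a leaf — visit B.
      Visit K.
      At K: go right to L.
        L is a leaf — visit L.
  Visit U.
  At U: go right to F.
    At F: go left to C.
      At C: no left child.
      Visit C.
      At C: go right to M.
        At M: go left to V.
          At V: go left to X.
            X is a leaf — visit X.
          Visit V.
          At V: no right child.
        Visit M.
        At M: no right child.
    Visit F.
    At F: go right to T.
      At T: go left to A.
        A is a leaf — visit A.
      Visit T.
      At T: no right child.
Visit S.
At S: no right child.
Full in-order sequence: N, H, B, K, L, U, C, X, V, M, F, A, T, S.

8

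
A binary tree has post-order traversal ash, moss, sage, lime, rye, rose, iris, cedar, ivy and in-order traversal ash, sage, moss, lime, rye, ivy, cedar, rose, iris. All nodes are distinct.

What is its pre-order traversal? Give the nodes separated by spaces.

The last element of post-order is the root; it splits in-order into left and right subtrees.
Root ivy: left subtree has 5 nodes {ash, sage, moss, lime, rye}, right has 3 {cedar, rose, iris}.
  Root rye: left subtree has 4 nodes {ash, sage, moss, lime}, right has 0 { }.
    Root lime: left subtree has 3 nodes {ash, sage, moss}, right has 0 { }.
      Root sage: left subtree has 1 node {ash}, right has 1 {moss}.
  Root cedar: left subtree has 0 nodes { }, right has 2 {rose, iris}.
    Root iris: left subtree has 1 node {rose}, right has 0 { }.

ivy rye lime sage ash moss cedar iris rose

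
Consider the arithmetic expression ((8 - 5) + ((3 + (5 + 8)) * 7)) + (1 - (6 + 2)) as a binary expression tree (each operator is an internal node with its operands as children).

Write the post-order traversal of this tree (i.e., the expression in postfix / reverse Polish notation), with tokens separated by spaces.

Post-order on an expression tree gives postfix notation: for each operator, emit left operand, right operand, then the operator.

8 5 - 3 5 8 + + 7 * + 1 6 2 + - +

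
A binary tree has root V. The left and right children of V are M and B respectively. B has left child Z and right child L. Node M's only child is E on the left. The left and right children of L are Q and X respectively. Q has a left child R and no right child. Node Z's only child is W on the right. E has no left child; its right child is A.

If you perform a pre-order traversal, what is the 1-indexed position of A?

Pre-order visits the node, then its left subtree, then its right subtree.
Visit V.
At V: go left to M.
  Visit M.
  At M: go left to E.
    Visit E.
    At E: no left child.
    At E: go right to A.
      A is a leaf — visit A.
  At M: no right child.
At V: go right to B.
  Visit B.
  At B: go left to Z.
    Visit Z.
    At Z: no left child.
    At Z: go right to W.
      W is a leaf — visit W.
  At B: go right to L.
    Visit L.
    At L: go left to Q.
      Visit Q.
      At Q: go left to R.
        R is a leaf — visit R.
      At Q: no right child.
    At L: go right to X.
      X is a leaf — visit X.
Full pre-order sequence: V, M, E, A, B, Z, W, L, Q, R, X.

4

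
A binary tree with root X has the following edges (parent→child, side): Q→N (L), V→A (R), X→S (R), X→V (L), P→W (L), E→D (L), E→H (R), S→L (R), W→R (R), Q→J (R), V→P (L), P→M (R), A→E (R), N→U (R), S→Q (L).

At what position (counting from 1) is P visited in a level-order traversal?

4

Level-order visits nodes level by level from the root, left to right within each level.
Level 0: X
Level 1: V, S
Level 2: P, A, Q, L
Level 3: W, M, E, N, J
Level 4: R, D, H, U
Full level-order sequence: X, V, S, P, A, Q, L, W, M, E, N, J, R, D, H, U.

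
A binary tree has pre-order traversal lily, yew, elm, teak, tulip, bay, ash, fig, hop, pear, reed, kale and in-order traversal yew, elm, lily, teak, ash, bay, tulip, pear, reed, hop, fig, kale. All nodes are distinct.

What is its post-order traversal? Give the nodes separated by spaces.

elm yew ash bay reed pear hop kale fig tulip teak lily

The first element of pre-order is the root; it splits in-order into left and right subtrees.
Root lily: left subtree has 2 nodes {yew, elm}, right has 9 {teak, ash, bay, tulip, pear, reed, hop, fig, kale}.
  Root yew: left subtree has 0 nodes { }, right has 1 {elm}.
  Root teak: left subtree has 0 nodes { }, right has 8 {ash, bay, tulip, pear, reed, hop, fig, kale}.
    Root tulip: left subtree has 2 nodes {ash, bay}, right has 5 {pear, reed, hop, fig, kale}.
      Root bay: left subtree has 1 node {ash}, right has 0 { }.
      Root fig: left subtree has 3 nodes {pear, reed, hop}, right has 1 {kale}.
        Root hop: left subtree has 2 nodes {pear, reed}, right has 0 { }.
          Root pear: left subtree has 0 nodes { }, right has 1 {reed}.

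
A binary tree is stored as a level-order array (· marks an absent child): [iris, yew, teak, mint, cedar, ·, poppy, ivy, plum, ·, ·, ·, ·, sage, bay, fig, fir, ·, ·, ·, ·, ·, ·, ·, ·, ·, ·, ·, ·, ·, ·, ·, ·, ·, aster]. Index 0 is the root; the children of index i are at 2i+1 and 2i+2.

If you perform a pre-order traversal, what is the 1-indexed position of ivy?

4

Pre-order visits the node, then its left subtree, then its right subtree.
Visit iris.
At iris: go left to yew.
  Visit yew.
  At yew: go left to mint.
    Visit mint.
    At mint: go left to ivy.
      Visit ivy.
      At ivy: go left to fig.
        fig is a leaf — visit fig.
      At ivy: go right to fir.
        Visit fir.
        At fir: no left child.
        At fir: go right to aster.
          aster is a leaf — visit aster.
    At mint: go right to plum.
      plum is a leaf — visit plum.
  At yew: go right to cedar.
    cedar is a leaf — visit cedar.
At iris: go right to teak.
  Visit teak.
  At teak: no left child.
  At teak: go right to poppy.
    Visit poppy.
    At poppy: go left to sage.
      sage is a leaf — visit sage.
    At poppy: go right to bay.
      bay is a leaf — visit bay.
Full pre-order sequence: iris, yew, mint, ivy, fig, fir, aster, plum, cedar, teak, poppy, sage, bay.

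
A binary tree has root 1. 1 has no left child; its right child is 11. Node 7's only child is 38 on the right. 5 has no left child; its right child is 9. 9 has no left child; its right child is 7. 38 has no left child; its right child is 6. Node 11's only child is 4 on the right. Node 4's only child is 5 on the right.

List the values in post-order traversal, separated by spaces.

6 38 7 9 5 4 11 1

Post-order visits the left subtree, then the right subtree, then the node.
At 1: no left child.
At 1: go right to 11.
  At 11: no left child.
  At 11: go right to 4.
    At 4: no left child.
    At 4: go right to 5.
      At 5: no left child.
      At 5: go right to 9.
        At 9: no left child.
        At 9: go right to 7.
          At 7: no left child.
          At 7: go right to 38.
            At 38: no left child.
            At 38: go right to 6.
              6 is a leaf — visit 6.
            Visit 38.
          Visit 7.
        Visit 9.
      Visit 5.
    Visit 4.
  Visit 11.
Visit 1.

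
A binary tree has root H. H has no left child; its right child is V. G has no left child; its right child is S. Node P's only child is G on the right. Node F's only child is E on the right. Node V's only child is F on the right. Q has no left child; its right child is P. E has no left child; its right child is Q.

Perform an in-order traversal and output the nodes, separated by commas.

In-order visits the left subtree, then the node, then the right subtree.
At H: no left child.
Visit H.
At H: go right to V.
  At V: no left child.
  Visit V.
  At V: go right to F.
    At F: no left child.
    Visit F.
    At F: go right to E.
      At E: no left child.
      Visit E.
      At E: go right to Q.
        At Q: no left child.
        Visit Q.
        At Q: go right to P.
          At P: no left child.
          Visit P.
          At P: go right to G.
            At G: no left child.
            Visit G.
            At G: go right to S.
              S is a leaf — visit S.

H, V, F, E, Q, P, G, S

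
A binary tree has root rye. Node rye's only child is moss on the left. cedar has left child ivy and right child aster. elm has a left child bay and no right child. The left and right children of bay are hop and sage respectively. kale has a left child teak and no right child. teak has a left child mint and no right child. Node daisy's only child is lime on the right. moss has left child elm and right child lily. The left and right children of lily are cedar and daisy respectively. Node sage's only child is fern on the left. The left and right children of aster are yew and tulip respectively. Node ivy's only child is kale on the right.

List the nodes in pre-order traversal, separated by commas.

Pre-order visits the node, then its left subtree, then its right subtree.
Visit rye.
At rye: go left to moss.
  Visit moss.
  At moss: go left to elm.
    Visit elm.
    At elm: go left to bay.
      Visit bay.
      At bay: go left to hop.
        hop is a leaf — visit hop.
      At bay: go right to sage.
        Visit sage.
        At sage: go left to fern.
          fern is a leaf — visit fern.
        At sage: no right child.
    At elm: no right child.
  At moss: go right to lily.
    Visit lily.
    At lily: go left to cedar.
      Visit cedar.
      At cedar: go left to ivy.
        Visit ivy.
        At ivy: no left child.
        At ivy: go right to kale.
          Visit kale.
          At kale: go left to teak.
            Visit teak.
            At teak: go left to mint.
              mint is a leaf — visit mint.
            At teak: no right child.
          At kale: no right child.
      At cedar: go right to aster.
        Visit aster.
        At aster: go left to yew.
          yew is a leaf — visit yew.
        At aster: go right to tulip.
          tulip is a leaf — visit tulip.
    At lily: go right to daisy.
      Visit daisy.
      At daisy: no left child.
      At daisy: go right to lime.
        lime is a leaf — visit lime.
At rye: no right child.

rye, moss, elm, bay, hop, sage, fern, lily, cedar, ivy, kale, teak, mint, aster, yew, tulip, daisy, lime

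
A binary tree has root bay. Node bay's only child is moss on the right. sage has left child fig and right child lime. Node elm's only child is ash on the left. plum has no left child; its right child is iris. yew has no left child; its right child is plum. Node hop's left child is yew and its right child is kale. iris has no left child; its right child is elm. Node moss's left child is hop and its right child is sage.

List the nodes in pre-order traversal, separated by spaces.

bay moss hop yew plum iris elm ash kale sage fig lime

Pre-order visits the node, then its left subtree, then its right subtree.
Visit bay.
At bay: no left child.
At bay: go right to moss.
  Visit moss.
  At moss: go left to hop.
    Visit hop.
    At hop: go left to yew.
      Visit yew.
      At yew: no left child.
      At yew: go right to plum.
        Visit plum.
        At plum: no left child.
        At plum: go right to iris.
          Visit iris.
          At iris: no left child.
          At iris: go right to elm.
            Visit elm.
            At elm: go left to ash.
              ash is a leaf — visit ash.
            At elm: no right child.
    At hop: go right to kale.
      kale is a leaf — visit kale.
  At moss: go right to sage.
    Visit sage.
    At sage: go left to fig.
      fig is a leaf — visit fig.
    At sage: go right to lime.
      lime is a leaf — visit lime.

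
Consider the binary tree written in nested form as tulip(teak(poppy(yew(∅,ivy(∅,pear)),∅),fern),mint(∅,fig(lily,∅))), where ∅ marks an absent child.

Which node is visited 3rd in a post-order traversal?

Post-order visits the left subtree, then the right subtree, then the node.
At tulip: go left to teak.
  At teak: go left to poppy.
    At poppy: go left to yew.
      At yew: no left child.
      At yew: go right to ivy.
        At ivy: no left child.
        At ivy: go right to pear.
          pear is a leaf — visit pear.
        Visit ivy.
      Visit yew.
    At poppy: no right child.
    Visit poppy.
  At teak: go right to fern.
    fern is a leaf — visit fern.
  Visit teak.
At tulip: go right to mint.
  At mint: no left child.
  At mint: go right to fig.
    At fig: go left to lily.
      lily is a leaf — visit lily.
    At fig: no right child.
    Visit fig.
  Visit mint.
Visit tulip.
Full post-order sequence: pear, ivy, yew, poppy, fern, teak, lily, fig, mint, tulip.

yew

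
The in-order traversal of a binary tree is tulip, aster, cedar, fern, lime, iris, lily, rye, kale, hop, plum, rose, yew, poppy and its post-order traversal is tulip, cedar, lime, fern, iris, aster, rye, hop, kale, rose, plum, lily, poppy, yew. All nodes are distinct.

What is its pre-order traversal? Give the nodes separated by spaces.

The last element of post-order is the root; it splits in-order into left and right subtrees.
Root yew: left subtree has 12 nodes {tulip, aster, cedar, fern, lime, iris, lily, rye, kale, hop, plum, rose}, right has 1 {poppy}.
  Root lily: left subtree has 6 nodes {tulip, aster, cedar, fern, lime, iris}, right has 5 {rye, kale, hop, plum, rose}.
    Root aster: left subtree has 1 node {tulip}, right has 4 {cedar, fern, lime, iris}.
      Root iris: left subtree has 3 nodes {cedar, fern, lime}, right has 0 { }.
        Root fern: left subtree has 1 node {cedar}, right has 1 {lime}.
    Root plum: left subtree has 3 nodes {rye, kale, hop}, right has 1 {rose}.
      Root kale: left subtree has 1 node {rye}, right has 1 {hop}.

yew lily aster tulip iris fern cedar lime plum kale rye hop rose poppy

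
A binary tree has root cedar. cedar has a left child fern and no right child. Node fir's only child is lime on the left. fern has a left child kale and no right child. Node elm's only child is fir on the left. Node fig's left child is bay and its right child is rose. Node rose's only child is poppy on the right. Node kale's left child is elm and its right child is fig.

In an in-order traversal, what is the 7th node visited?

In-order visits the left subtree, then the node, then the right subtree.
At cedar: go left to fern.
  At fern: go left to kale.
    At kale: go left to elm.
      At elm: go left to fir.
        At fir: go left to lime.
          lime is a leaf — visit lime.
        Visit fir.
        At fir: no right child.
      Visit elm.
      At elm: no right child.
    Visit kale.
    At kale: go right to fig.
      At fig: go left to bay.
        bay is a leaf — visit bay.
      Visit fig.
      At fig: go right to rose.
        At rose: no left child.
        Visit rose.
        At rose: go right to poppy.
          poppy is a leaf — visit poppy.
  Visit fern.
  At fern: no right child.
Visit cedar.
At cedar: no right child.
Full in-order sequence: lime, fir, elm, kale, bay, fig, rose, poppy, fern, cedar.

rose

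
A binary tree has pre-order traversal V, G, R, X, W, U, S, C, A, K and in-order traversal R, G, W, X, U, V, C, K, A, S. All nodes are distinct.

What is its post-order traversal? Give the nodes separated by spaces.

R W U X G K A C S V

The first element of pre-order is the root; it splits in-order into left and right subtrees.
Root V: left subtree has 5 nodes {R, G, W, X, U}, right has 4 {C, K, A, S}.
  Root G: left subtree has 1 node {R}, right has 3 {W, X, U}.
    Root X: left subtree has 1 node {W}, right has 1 {U}.
  Root S: left subtree has 3 nodes {C, K, A}, right has 0 { }.
    Root C: left subtree has 0 nodes { }, right has 2 {K, A}.
      Root A: left subtree has 1 node {K}, right has 0 { }.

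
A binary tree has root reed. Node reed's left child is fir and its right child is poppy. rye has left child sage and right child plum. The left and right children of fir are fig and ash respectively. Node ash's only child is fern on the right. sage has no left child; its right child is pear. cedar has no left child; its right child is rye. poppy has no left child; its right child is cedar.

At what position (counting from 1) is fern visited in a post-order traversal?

2

Post-order visits the left subtree, then the right subtree, then the node.
At reed: go left to fir.
  At fir: go left to fig.
    fig is a leaf — visit fig.
  At fir: go right to ash.
    At ash: no left child.
    At ash: go right to fern.
      fern is a leaf — visit fern.
    Visit ash.
  Visit fir.
At reed: go right to poppy.
  At poppy: no left child.
  At poppy: go right to cedar.
    At cedar: no left child.
    At cedar: go right to rye.
      At rye: go left to sage.
        At sage: no left child.
        At sage: go right to pear.
          pear is a leaf — visit pear.
        Visit sage.
      At rye: go right to plum.
        plum is a leaf — visit plum.
      Visit rye.
    Visit cedar.
  Visit poppy.
Visit reed.
Full post-order sequence: fig, fern, ash, fir, pear, sage, plum, rye, cedar, poppy, reed.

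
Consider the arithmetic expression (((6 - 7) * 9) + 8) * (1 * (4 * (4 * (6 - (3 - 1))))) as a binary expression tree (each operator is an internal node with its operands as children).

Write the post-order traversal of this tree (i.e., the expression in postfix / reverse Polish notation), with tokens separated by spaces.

6 7 - 9 * 8 + 1 4 4 6 3 1 - - * * * *

Post-order on an expression tree gives postfix notation: for each operator, emit left operand, right operand, then the operator.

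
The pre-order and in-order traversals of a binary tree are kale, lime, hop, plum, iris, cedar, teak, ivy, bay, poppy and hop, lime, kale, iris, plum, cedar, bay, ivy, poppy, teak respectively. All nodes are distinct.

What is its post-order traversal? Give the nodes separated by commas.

The first element of pre-order is the root; it splits in-order into left and right subtrees.
Root kale: left subtree has 2 nodes {hop, lime}, right has 7 {iris, plum, cedar, bay, ivy, poppy, teak}.
  Root lime: left subtree has 1 node {hop}, right has 0 { }.
  Root plum: left subtree has 1 node {iris}, right has 5 {cedar, bay, ivy, poppy, teak}.
    Root cedar: left subtree has 0 nodes { }, right has 4 {bay, ivy, poppy, teak}.
      Root teak: left subtree has 3 nodes {bay, ivy, poppy}, right has 0 { }.
        Root ivy: left subtree has 1 node {bay}, right has 1 {poppy}.

hop, lime, iris, bay, poppy, ivy, teak, cedar, plum, kale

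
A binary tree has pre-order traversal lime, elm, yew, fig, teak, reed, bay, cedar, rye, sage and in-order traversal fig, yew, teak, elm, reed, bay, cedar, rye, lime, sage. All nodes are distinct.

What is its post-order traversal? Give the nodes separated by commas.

fig, teak, yew, rye, cedar, bay, reed, elm, sage, lime

The first element of pre-order is the root; it splits in-order into left and right subtrees.
Root lime: left subtree has 8 nodes {fig, yew, teak, elm, reed, bay, cedar, rye}, right has 1 {sage}.
  Root elm: left subtree has 3 nodes {fig, yew, teak}, right has 4 {reed, bay, cedar, rye}.
    Root yew: left subtree has 1 node {fig}, right has 1 {teak}.
    Root reed: left subtree has 0 nodes { }, right has 3 {bay, cedar, rye}.
      Root bay: left subtree has 0 nodes { }, right has 2 {cedar, rye}.
        Root cedar: left subtree has 0 nodes { }, right has 1 {rye}.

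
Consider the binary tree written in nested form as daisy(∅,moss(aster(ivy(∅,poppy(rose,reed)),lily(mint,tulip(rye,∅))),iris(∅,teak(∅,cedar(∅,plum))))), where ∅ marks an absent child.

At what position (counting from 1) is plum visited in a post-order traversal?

10

Post-order visits the left subtree, then the right subtree, then the node.
At daisy: no left child.
At daisy: go right to moss.
  At moss: go left to aster.
    At aster: go left to ivy.
      At ivy: no left child.
      At ivy: go right to poppy.
        At poppy: go left to rose.
          rose is a leaf — visit rose.
        At poppy: go right to reed.
          reed is a leaf — visit reed.
        Visit poppy.
      Visit ivy.
    At aster: go right to lily.
      At lily: go left to mint.
        mint is a leaf — visit mint.
      At lily: go right to tulip.
        At tulip: go left to rye.
          rye is a leaf — visit rye.
        At tulip: no right child.
        Visit tulip.
      Visit lily.
    Visit aster.
  At moss: go right to iris.
    At iris: no left child.
    At iris: go right to teak.
      At teak: no left child.
      At teak: go right to cedar.
        At cedar: no left child.
        At cedar: go right to plum.
          plum is a leaf — visit plum.
        Visit cedar.
      Visit teak.
    Visit iris.
  Visit moss.
Visit daisy.
Full post-order sequence: rose, reed, poppy, ivy, mint, rye, tulip, lily, aster, plum, cedar, teak, iris, moss, daisy.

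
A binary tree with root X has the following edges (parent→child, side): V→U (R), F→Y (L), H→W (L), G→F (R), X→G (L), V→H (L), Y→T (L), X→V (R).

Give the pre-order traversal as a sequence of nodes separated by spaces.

X G F Y T V H W U

Pre-order visits the node, then its left subtree, then its right subtree.
Visit X.
At X: go left to G.
  Visit G.
  At G: no left child.
  At G: go right to F.
    Visit F.
    At F: go left to Y.
      Visit Y.
      At Y: go left to T.
        T is a leaf — visit T.
      At Y: no right child.
    At F: no right child.
At X: go right to V.
  Visit V.
  At V: go left to H.
    Visit H.
    At H: go left to W.
      W is a leaf — visit W.
    At H: no right child.
  At V: go right to U.
    U is a leaf — visit U.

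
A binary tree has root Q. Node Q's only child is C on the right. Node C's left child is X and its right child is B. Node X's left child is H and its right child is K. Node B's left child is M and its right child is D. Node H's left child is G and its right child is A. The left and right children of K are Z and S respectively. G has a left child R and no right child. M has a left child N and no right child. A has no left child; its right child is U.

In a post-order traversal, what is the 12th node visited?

Post-order visits the left subtree, then the right subtree, then the node.
At Q: no left child.
At Q: go right to C.
  At C: go left to X.
    At X: go left to H.
      At H: go left to G.
        At G: go left to R.
          R is a leaf — visit R.
        At G: no right child.
        Visit G.
      At H: go right to A.
        At A: no left child.
        At A: go right to U.
          U is a leaf — visit U.
        Visit A.
      Visit H.
    At X: go right to K.
      At K: go left to Z.
        Z is a leaf — visit Z.
      At K: go right to S.
        S is a leaf — visit S.
      Visit K.
    Visit X.
  At C: go right to B.
    At B: go left to M.
      At M: go left to N.
        N is a leaf — visit N.
      At M: no right child.
      Visit M.
    At B: go right to D.
      D is a leaf — visit D.
    Visit B.
  Visit C.
Visit Q.
Full post-order sequence: R, G, U, A, H, Z, S, K, X, N, M, D, B, C, Q.

D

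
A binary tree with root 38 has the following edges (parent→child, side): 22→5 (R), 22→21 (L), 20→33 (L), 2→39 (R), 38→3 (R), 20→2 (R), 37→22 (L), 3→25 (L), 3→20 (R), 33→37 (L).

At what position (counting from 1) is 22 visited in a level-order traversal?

9

Level-order visits nodes level by level from the root, left to right within each level.
Level 0: 38
Level 1: 3
Level 2: 25, 20
Level 3: 33, 2
Level 4: 37, 39
Level 5: 22
Level 6: 21, 5
Full level-order sequence: 38, 3, 25, 20, 33, 2, 37, 39, 22, 21, 5.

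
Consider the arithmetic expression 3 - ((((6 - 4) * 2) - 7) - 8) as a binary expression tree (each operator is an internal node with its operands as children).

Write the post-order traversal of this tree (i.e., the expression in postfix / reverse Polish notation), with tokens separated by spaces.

Post-order on an expression tree gives postfix notation: for each operator, emit left operand, right operand, then the operator.

3 6 4 - 2 * 7 - 8 - -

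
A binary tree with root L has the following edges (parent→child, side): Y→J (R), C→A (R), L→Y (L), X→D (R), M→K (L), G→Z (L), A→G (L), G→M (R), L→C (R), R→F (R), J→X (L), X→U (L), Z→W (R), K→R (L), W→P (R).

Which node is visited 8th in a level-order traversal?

U

Level-order visits nodes level by level from the root, left to right within each level.
Level 0: L
Level 1: Y, C
Level 2: J, A
Level 3: X, G
Level 4: U, D, Z, M
Level 5: W, K
Level 6: P, R
Level 7: F
Full level-order sequence: L, Y, C, J, A, X, G, U, D, Z, M, W, K, P, R, F.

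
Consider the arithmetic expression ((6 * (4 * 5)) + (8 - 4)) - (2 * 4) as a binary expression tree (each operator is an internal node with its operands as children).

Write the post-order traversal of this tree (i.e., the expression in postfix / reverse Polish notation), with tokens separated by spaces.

6 4 5 * * 8 4 - + 2 4 * -

Post-order on an expression tree gives postfix notation: for each operator, emit left operand, right operand, then the operator.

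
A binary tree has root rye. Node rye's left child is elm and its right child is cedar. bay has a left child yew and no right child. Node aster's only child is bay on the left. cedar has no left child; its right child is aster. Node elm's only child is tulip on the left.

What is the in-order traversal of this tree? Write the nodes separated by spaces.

tulip elm rye cedar yew bay aster

In-order visits the left subtree, then the node, then the right subtree.
At rye: go left to elm.
  At elm: go left to tulip.
    tulip is a leaf — visit tulip.
  Visit elm.
  At elm: no right child.
Visit rye.
At rye: go right to cedar.
  At cedar: no left child.
  Visit cedar.
  At cedar: go right to aster.
    At aster: go left to bay.
      At bay: go left to yew.
        yew is a leaf — visit yew.
      Visit bay.
      At bay: no right child.
    Visit aster.
    At aster: no right child.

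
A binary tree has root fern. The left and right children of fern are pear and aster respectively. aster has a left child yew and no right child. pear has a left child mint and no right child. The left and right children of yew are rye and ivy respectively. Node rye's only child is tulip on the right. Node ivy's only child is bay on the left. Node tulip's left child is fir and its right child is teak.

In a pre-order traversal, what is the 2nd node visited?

pear

Pre-order visits the node, then its left subtree, then its right subtree.
Visit fern.
At fern: go left to pear.
  Visit pear.
  At pear: go left to mint.
    mint is a leaf — visit mint.
  At pear: no right child.
At fern: go right to aster.
  Visit aster.
  At aster: go left to yew.
    Visit yew.
    At yew: go left to rye.
      Visit rye.
      At rye: no left child.
      At rye: go right to tulip.
        Visit tulip.
        At tulip: go left to fir.
          fir is a leaf — visit fir.
        At tulip: go right to teak.
          teak is a leaf — visit teak.
    At yew: go right to ivy.
      Visit ivy.
      At ivy: go left to bay.
        bay is a leaf — visit bay.
      At ivy: no right child.
  At aster: no right child.
Full pre-order sequence: fern, pear, mint, aster, yew, rye, tulip, fir, teak, ivy, bay.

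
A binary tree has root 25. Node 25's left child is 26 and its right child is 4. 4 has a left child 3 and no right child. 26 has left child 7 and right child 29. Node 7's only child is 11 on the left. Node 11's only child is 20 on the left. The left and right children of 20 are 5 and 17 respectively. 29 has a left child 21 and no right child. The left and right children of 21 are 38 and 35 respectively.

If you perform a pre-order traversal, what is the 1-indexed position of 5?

6

Pre-order visits the node, then its left subtree, then its right subtree.
Visit 25.
At 25: go left to 26.
  Visit 26.
  At 26: go left to 7.
    Visit 7.
    At 7: go left to 11.
      Visit 11.
      At 11: go left to 20.
        Visit 20.
        At 20: go left to 5.
          5 is a leaf — visit 5.
        At 20: go right to 17.
          17 is a leaf — visit 17.
      At 11: no right child.
    At 7: no right child.
  At 26: go right to 29.
    Visit 29.
    At 29: go left to 21.
      Visit 21.
      At 21: go left to 38.
        38 is a leaf — visit 38.
      At 21: go right to 35.
        35 is a leaf — visit 35.
    At 29: no right child.
At 25: go right to 4.
  Visit 4.
  At 4: go left to 3.
    3 is a leaf — visit 3.
  At 4: no right child.
Full pre-order sequence: 25, 26, 7, 11, 20, 5, 17, 29, 21, 38, 35, 4, 3.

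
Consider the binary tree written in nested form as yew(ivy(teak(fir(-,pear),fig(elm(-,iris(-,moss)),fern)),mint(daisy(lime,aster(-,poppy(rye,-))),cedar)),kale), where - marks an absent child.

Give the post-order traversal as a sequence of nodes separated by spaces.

Post-order visits the left subtree, then the right subtree, then the node.
At yew: go left to ivy.
  At ivy: go left to teak.
    At teak: go left to fir.
      At fir: no left child.
      At fir: go right to pear.
        pear is a leaf — visit pear.
      Visit fir.
    At teak: go right to fig.
      At fig: go left to elm.
        At elm: no left child.
        At elm: go right to iris.
          At iris: no left child.
          At iris: go right to moss.
            moss is a leaf — visit moss.
          Visit iris.
        Visit elm.
      At fig: go right to fern.
        fern is a leaf — visit fern.
      Visit fig.
    Visit teak.
  At ivy: go right to mint.
    At mint: go left to daisy.
      At daisy: go left to lime.
        lime is a leaf — visit lime.
      At daisy: go right to aster.
        At aster: no left child.
        At aster: go right to poppy.
          At poppy: go left to rye.
            rye is a leaf — visit rye.
          At poppy: no right child.
          Visit poppy.
        Visit aster.
      Visit daisy.
    At mint: go right to cedar.
      cedar is a leaf — visit cedar.
    Visit mint.
  Visit ivy.
At yew: go right to kale.
  kale is a leaf — visit kale.
Visit yew.

pear fir moss iris elm fern fig teak lime rye poppy aster daisy cedar mint ivy kale yew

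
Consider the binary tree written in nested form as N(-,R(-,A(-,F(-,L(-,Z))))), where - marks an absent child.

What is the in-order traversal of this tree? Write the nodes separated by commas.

In-order visits the left subtree, then the node, then the right subtree.
At N: no left child.
Visit N.
At N: go right to R.
  At R: no left child.
  Visit R.
  At R: go right to A.
    At A: no left child.
    Visit A.
    At A: go right to F.
      At F: no left child.
      Visit F.
      At F: go right to L.
        At L: no left child.
        Visit L.
        At L: go right to Z.
          Z is a leaf — visit Z.

N, R, A, F, L, Z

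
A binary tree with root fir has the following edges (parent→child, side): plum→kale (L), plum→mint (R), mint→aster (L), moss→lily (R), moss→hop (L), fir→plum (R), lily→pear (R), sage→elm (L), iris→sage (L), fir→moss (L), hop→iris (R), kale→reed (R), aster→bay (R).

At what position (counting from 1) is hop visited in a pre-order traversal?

3

Pre-order visits the node, then its left subtree, then its right subtree.
Visit fir.
At fir: go left to moss.
  Visit moss.
  At moss: go left to hop.
    Visit hop.
    At hop: no left child.
    At hop: go right to iris.
      Visit iris.
      At iris: go left to sage.
        Visit sage.
        At sage: go left to elm.
          elm is a leaf — visit elm.
        At sage: no right child.
      At iris: no right child.
  At moss: go right to lily.
    Visit lily.
    At lily: no left child.
    At lily: go right to pear.
      pear is a leaf — visit pear.
At fir: go right to plum.
  Visit plum.
  At plum: go left to kale.
    Visit kale.
    At kale: no left child.
    At kale: go right to reed.
      reed is a leaf — visit reed.
  At plum: go right to mint.
    Visit mint.
    At mint: go left to aster.
      Visit aster.
      At aster: no left child.
      At aster: go right to bay.
        bay is a leaf — visit bay.
    At mint: no right child.
Full pre-order sequence: fir, moss, hop, iris, sage, elm, lily, pear, plum, kale, reed, mint, aster, bay.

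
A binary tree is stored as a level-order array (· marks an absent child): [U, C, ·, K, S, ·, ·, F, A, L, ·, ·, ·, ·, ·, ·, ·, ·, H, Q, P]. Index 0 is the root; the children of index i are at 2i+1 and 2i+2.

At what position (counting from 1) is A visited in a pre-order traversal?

5

Pre-order visits the node, then its left subtree, then its right subtree.
Visit U.
At U: go left to C.
  Visit C.
  At C: go left to K.
    Visit K.
    At K: go left to F.
      F is a leaf — visit F.
    At K: go right to A.
      Visit A.
      At A: no left child.
      At A: go right to H.
        H is a leaf — visit H.
  At C: go right to S.
    Visit S.
    At S: go left to L.
      Visit L.
      At L: go left to Q.
        Q is a leaf — visit Q.
      At L: go right to P.
        P is a leaf — visit P.
    At S: no right child.
At U: no right child.
Full pre-order sequence: U, C, K, F, A, H, S, L, Q, P.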